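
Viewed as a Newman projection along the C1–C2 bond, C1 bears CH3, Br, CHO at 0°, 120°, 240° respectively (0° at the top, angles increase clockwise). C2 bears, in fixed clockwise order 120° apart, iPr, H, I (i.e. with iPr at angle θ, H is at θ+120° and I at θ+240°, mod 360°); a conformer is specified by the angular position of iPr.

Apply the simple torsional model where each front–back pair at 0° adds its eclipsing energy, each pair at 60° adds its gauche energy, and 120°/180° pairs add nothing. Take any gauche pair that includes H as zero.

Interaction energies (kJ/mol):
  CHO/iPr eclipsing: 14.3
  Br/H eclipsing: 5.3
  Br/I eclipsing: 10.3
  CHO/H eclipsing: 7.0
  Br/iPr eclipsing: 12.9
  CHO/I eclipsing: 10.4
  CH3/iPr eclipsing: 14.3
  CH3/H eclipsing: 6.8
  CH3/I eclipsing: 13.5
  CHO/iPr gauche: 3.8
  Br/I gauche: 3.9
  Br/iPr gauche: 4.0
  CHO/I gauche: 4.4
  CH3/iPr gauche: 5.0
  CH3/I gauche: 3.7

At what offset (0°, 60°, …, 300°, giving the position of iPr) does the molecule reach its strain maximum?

iPr at 0° (eclipsed): CH3–iPr eclipsed, Br–H eclipsed, CHO–I eclipsed; 14.3 + 5.3 + 10.4 = 30.0 kJ/mol.
iPr at 60° (staggered): CH3–iPr gauche, CH3–I gauche, Br–iPr gauche, CHO–I gauche; 5.0 + 3.7 + 4.0 + 4.4 = 17.1 kJ/mol.
iPr at 120° (eclipsed): CH3–I eclipsed, Br–iPr eclipsed, CHO–H eclipsed; 13.5 + 12.9 + 7.0 = 33.4 kJ/mol.
iPr at 180° (staggered): CH3–I gauche, Br–iPr gauche, Br–I gauche, CHO–iPr gauche; 3.7 + 4.0 + 3.9 + 3.8 = 15.4 kJ/mol.
iPr at 240° (eclipsed): CH3–H eclipsed, Br–I eclipsed, CHO–iPr eclipsed; 6.8 + 10.3 + 14.3 = 31.4 kJ/mol.
iPr at 300° (staggered): CH3–iPr gauche, Br–I gauche, CHO–iPr gauche, CHO–I gauche; 5.0 + 3.9 + 3.8 + 4.4 = 17.1 kJ/mol.
The maximum (33.4 kJ/mol) occurs with iPr at 120°.

120°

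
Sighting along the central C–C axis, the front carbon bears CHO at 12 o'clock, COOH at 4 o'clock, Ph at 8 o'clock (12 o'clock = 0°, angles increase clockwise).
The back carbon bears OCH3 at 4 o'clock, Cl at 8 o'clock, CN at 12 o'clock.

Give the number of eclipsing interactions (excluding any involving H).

3

Non-H eclipsing pairs: CHO(0°)/CN(0°); COOH(120°)/OCH3(120°); Ph(240°)/Cl(240°) — 3 interactions.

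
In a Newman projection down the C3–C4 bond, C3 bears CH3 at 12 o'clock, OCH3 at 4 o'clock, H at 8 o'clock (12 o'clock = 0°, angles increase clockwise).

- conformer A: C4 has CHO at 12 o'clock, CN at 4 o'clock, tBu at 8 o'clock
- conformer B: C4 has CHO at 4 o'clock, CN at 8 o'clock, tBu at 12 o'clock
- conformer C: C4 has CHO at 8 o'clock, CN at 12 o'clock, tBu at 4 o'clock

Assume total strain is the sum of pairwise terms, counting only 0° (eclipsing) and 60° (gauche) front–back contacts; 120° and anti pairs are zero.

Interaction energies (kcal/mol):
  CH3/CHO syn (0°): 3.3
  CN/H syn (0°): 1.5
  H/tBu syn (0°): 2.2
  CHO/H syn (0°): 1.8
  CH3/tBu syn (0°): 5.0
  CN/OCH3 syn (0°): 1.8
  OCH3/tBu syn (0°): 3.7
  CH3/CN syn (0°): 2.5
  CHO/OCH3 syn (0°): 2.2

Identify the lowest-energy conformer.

A

A (eclipsed): CH3(0°)/CHO(0°) eclipsed 3.3; OCH3(120°)/CN(120°) eclipsed 1.8; H(240°)/tBu(240°) eclipsed 2.2 → 7.3 kcal/mol.
B (eclipsed): CH3(0°)/tBu(0°) eclipsed 5.0; OCH3(120°)/CHO(120°) eclipsed 2.2; H(240°)/CN(240°) eclipsed 1.5 → 8.7 kcal/mol.
C (eclipsed): CH3(0°)/CN(0°) eclipsed 2.5; OCH3(120°)/tBu(120°) eclipsed 3.7; H(240°)/CHO(240°) eclipsed 1.8 → 8.0 kcal/mol.
A has the lowest total (7.3 kcal/mol).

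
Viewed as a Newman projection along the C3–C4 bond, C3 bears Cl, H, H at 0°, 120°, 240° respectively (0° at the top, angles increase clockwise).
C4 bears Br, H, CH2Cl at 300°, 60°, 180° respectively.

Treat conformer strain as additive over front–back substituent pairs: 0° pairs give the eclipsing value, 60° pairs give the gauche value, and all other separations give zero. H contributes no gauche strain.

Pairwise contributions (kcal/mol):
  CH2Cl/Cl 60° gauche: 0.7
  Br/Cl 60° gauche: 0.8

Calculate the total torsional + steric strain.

This conformer (staggered): Cl–Br gauche; 0.8 = 0.8 kcal/mol.

0.8 kcal/mol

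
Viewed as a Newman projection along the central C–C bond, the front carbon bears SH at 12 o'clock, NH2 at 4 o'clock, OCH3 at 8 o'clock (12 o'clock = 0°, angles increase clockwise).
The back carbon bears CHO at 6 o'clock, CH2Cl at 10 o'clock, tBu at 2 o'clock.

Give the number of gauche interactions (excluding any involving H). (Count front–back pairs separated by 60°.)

Non-H gauche pairs: SH(0°)/CH2Cl(300°); SH(0°)/tBu(60°); NH2(120°)/CHO(180°); NH2(120°)/tBu(60°); OCH3(240°)/CHO(180°); OCH3(240°)/CH2Cl(300°) — 6 interactions.

6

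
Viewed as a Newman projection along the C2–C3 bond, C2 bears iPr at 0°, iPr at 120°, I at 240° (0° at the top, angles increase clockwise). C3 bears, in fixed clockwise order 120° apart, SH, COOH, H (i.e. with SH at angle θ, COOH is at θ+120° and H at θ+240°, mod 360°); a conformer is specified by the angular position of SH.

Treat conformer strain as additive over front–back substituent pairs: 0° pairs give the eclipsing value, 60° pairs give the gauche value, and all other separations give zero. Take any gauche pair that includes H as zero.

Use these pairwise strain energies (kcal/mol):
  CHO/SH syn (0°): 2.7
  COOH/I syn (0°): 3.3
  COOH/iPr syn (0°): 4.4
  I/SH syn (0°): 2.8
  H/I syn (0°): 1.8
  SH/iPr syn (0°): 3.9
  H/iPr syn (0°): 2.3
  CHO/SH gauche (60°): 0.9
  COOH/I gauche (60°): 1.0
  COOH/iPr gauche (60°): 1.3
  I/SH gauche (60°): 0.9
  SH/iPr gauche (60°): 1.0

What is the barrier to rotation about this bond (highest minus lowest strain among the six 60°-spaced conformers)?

5.9 kcal/mol

SH at 0° (eclipsed): iPr–SH eclipsed, iPr–COOH eclipsed, I–H eclipsed; 3.9 + 4.4 + 1.8 = 10.1 kcal/mol.
SH at 60° (staggered): iPr–SH gauche, iPr–SH gauche, iPr–COOH gauche, I–COOH gauche; 1.0 + 1.0 + 1.3 + 1.0 = 4.3 kcal/mol.
SH at 120° (eclipsed): iPr–H eclipsed, iPr–SH eclipsed, I–COOH eclipsed; 2.3 + 3.9 + 3.3 = 9.5 kcal/mol.
SH at 180° (staggered): iPr–COOH gauche, iPr–SH gauche, I–SH gauche, I–COOH gauche; 1.3 + 1.0 + 0.9 + 1.0 = 4.2 kcal/mol.
SH at 240° (eclipsed): iPr–COOH eclipsed, iPr–H eclipsed, I–SH eclipsed; 4.4 + 2.3 + 2.8 = 9.5 kcal/mol.
SH at 300° (staggered): iPr–SH gauche, iPr–COOH gauche, iPr–COOH gauche, I–SH gauche; 1.0 + 1.3 + 1.3 + 0.9 = 4.5 kcal/mol.
Max at 0° (10.1 kcal/mol), min at 180° (4.2 kcal/mol); barrier = 5.9 kcal/mol.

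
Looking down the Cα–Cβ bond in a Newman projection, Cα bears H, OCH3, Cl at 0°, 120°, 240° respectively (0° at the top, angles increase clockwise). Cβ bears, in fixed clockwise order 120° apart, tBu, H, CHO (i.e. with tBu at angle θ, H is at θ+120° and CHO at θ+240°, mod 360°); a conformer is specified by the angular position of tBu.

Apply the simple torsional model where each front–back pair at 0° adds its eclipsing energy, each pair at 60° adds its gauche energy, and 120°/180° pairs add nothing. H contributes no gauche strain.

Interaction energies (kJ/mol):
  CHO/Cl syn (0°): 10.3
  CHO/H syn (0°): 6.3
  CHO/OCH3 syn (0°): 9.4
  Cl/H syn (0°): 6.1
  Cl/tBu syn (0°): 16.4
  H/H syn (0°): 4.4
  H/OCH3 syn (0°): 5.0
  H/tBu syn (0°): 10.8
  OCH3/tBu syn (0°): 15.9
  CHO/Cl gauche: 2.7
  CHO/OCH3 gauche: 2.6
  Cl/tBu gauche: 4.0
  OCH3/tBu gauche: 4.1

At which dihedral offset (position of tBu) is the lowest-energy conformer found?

tBu at 0° (eclipsed): H(0°)/tBu(0°) eclipsed 10.8; OCH3(120°)/H(120°) eclipsed 5.0; Cl(240°)/CHO(240°) eclipsed 10.3 → 26.1 kJ/mol.
tBu at 60° (staggered): OCH3(120°)/tBu(60°) gauche 4.1; Cl(240°)/CHO(300°) gauche 2.7 → 6.8 kJ/mol.
tBu at 120° (eclipsed): H(0°)/CHO(0°) eclipsed 6.3; OCH3(120°)/tBu(120°) eclipsed 15.9; Cl(240°)/H(240°) eclipsed 6.1 → 28.3 kJ/mol.
tBu at 180° (staggered): OCH3(120°)/tBu(180°) gauche 4.1; OCH3(120°)/CHO(60°) gauche 2.6; Cl(240°)/tBu(180°) gauche 4.0 → 10.7 kJ/mol.
tBu at 240° (eclipsed): H(0°)/H(0°) eclipsed 4.4; OCH3(120°)/CHO(120°) eclipsed 9.4; Cl(240°)/tBu(240°) eclipsed 16.4 → 30.2 kJ/mol.
tBu at 300° (staggered): OCH3(120°)/CHO(180°) gauche 2.6; Cl(240°)/tBu(300°) gauche 4.0; Cl(240°)/CHO(180°) gauche 2.7 → 9.3 kJ/mol.
The minimum (6.8 kJ/mol) occurs with tBu at 60°.

60°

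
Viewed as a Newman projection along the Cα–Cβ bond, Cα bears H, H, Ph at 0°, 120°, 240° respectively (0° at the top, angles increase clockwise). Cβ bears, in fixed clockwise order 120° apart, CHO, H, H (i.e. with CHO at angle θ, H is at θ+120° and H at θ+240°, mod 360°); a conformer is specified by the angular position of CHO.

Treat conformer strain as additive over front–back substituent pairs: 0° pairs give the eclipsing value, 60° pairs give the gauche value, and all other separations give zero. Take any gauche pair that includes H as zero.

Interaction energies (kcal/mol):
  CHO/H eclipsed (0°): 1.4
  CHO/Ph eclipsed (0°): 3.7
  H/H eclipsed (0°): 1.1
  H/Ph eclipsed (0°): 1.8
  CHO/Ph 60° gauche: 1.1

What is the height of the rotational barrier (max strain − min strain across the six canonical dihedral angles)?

5.9 kcal/mol

CHO at 0° (eclipsed): H–CHO eclipsed, H–H eclipsed, Ph–H eclipsed; 1.4 + 1.1 + 1.8 = 4.3 kcal/mol.
CHO at 60° (staggered): no non-H gauche contacts → 0.0 kcal/mol.
CHO at 120° (eclipsed): H–H eclipsed, H–CHO eclipsed, Ph–H eclipsed; 1.1 + 1.4 + 1.8 = 4.3 kcal/mol.
CHO at 180° (staggered): Ph–CHO gauche; 1.1 = 1.1 kcal/mol.
CHO at 240° (eclipsed): H–H eclipsed, H–H eclipsed, Ph–CHO eclipsed; 1.1 + 1.1 + 3.7 = 5.9 kcal/mol.
CHO at 300° (staggered): Ph–CHO gauche; 1.1 = 1.1 kcal/mol.
Max at 240° (5.9 kcal/mol), min at 60° (0.0 kcal/mol); barrier = 5.9 kcal/mol.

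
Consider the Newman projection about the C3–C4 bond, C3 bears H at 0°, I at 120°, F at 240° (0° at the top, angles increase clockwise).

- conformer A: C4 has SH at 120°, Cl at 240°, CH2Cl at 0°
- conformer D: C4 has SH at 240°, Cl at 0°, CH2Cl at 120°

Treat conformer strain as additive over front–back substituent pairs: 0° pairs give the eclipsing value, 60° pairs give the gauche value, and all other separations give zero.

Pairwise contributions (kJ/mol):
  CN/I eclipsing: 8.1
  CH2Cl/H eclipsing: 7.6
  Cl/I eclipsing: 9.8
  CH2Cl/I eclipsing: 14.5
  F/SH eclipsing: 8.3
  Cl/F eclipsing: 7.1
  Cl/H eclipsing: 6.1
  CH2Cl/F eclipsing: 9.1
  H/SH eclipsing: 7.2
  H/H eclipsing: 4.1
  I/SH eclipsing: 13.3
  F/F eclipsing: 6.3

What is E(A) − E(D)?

-0.9 kJ/mol

A (eclipsed): H(0°)/CH2Cl(0°) eclipsed 7.6; I(120°)/SH(120°) eclipsed 13.3; F(240°)/Cl(240°) eclipsed 7.1 → 28.0 kJ/mol.
D (eclipsed): H(0°)/Cl(0°) eclipsed 6.1; I(120°)/CH2Cl(120°) eclipsed 14.5; F(240°)/SH(240°) eclipsed 8.3 → 28.9 kJ/mol.
E(A) − E(D) = 28.0 − 28.9 = -0.9 kJ/mol.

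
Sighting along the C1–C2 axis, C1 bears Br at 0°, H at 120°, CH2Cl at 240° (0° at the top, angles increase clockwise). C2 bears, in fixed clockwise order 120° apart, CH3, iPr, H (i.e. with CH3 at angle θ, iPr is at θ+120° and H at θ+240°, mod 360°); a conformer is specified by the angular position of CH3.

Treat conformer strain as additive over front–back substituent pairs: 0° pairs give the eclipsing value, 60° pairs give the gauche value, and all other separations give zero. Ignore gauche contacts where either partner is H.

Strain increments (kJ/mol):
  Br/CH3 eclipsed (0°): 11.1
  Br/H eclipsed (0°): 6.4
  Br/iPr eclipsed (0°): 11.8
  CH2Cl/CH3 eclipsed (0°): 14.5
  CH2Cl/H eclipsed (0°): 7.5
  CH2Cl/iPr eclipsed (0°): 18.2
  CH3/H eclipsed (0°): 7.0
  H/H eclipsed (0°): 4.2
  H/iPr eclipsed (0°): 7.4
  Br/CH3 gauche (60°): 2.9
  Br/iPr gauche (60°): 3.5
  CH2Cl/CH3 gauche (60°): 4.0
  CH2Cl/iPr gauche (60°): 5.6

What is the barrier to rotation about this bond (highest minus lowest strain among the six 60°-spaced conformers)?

23.1 kJ/mol

CH3 at 0° (eclipsed): Br(0°)/CH3(0°) eclipsed 11.1; H(120°)/iPr(120°) eclipsed 7.4; CH2Cl(240°)/H(240°) eclipsed 7.5 → 26.0 kJ/mol.
CH3 at 60° (staggered): Br(0°)/CH3(60°) gauche 2.9; CH2Cl(240°)/iPr(180°) gauche 5.6 → 8.5 kJ/mol.
CH3 at 120° (eclipsed): Br(0°)/H(0°) eclipsed 6.4; H(120°)/CH3(120°) eclipsed 7.0; CH2Cl(240°)/iPr(240°) eclipsed 18.2 → 31.6 kJ/mol.
CH3 at 180° (staggered): Br(0°)/iPr(300°) gauche 3.5; CH2Cl(240°)/CH3(180°) gauche 4.0; CH2Cl(240°)/iPr(300°) gauche 5.6 → 13.1 kJ/mol.
CH3 at 240° (eclipsed): Br(0°)/iPr(0°) eclipsed 11.8; H(120°)/H(120°) eclipsed 4.2; CH2Cl(240°)/CH3(240°) eclipsed 14.5 → 30.5 kJ/mol.
CH3 at 300° (staggered): Br(0°)/CH3(300°) gauche 2.9; Br(0°)/iPr(60°) gauche 3.5; CH2Cl(240°)/CH3(300°) gauche 4.0 → 10.4 kJ/mol.
Max at 120° (31.6 kJ/mol), min at 60° (8.5 kJ/mol); barrier = 23.1 kJ/mol.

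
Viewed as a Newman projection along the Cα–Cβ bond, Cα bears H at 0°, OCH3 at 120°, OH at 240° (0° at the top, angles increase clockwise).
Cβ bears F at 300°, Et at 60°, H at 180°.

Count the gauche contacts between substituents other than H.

Non-H gauche pairs: OCH3(120°)/Et(60°); OH(240°)/F(300°) — 2 interactions.

2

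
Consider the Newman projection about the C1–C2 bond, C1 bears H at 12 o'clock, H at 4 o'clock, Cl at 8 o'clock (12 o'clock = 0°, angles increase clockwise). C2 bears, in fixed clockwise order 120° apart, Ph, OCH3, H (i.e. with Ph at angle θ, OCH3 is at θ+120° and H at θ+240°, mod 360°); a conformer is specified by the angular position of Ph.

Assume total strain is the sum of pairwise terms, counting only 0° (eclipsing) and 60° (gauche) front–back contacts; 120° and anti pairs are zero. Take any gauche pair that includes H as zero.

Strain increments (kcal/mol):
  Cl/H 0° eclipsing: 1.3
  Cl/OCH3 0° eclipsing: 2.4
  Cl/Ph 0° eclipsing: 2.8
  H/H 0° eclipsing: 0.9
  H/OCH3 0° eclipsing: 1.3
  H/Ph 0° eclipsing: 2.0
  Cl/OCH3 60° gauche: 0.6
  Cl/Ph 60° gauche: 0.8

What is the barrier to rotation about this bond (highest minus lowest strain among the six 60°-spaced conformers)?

4.7 kcal/mol

Ph at 0° (eclipsed): H–Ph eclipsed, H–OCH3 eclipsed, Cl–H eclipsed; 2.0 + 1.3 + 1.3 = 4.6 kcal/mol.
Ph at 60° (staggered): Cl–OCH3 gauche; 0.6 = 0.6 kcal/mol.
Ph at 120° (eclipsed): H–H eclipsed, H–Ph eclipsed, Cl–OCH3 eclipsed; 0.9 + 2.0 + 2.4 = 5.3 kcal/mol.
Ph at 180° (staggered): Cl–Ph gauche, Cl–OCH3 gauche; 0.8 + 0.6 = 1.4 kcal/mol.
Ph at 240° (eclipsed): H–OCH3 eclipsed, H–H eclipsed, Cl–Ph eclipsed; 1.3 + 0.9 + 2.8 = 5.0 kcal/mol.
Ph at 300° (staggered): Cl–Ph gauche; 0.8 = 0.8 kcal/mol.
Max at 120° (5.3 kcal/mol), min at 60° (0.6 kcal/mol); barrier = 4.7 kcal/mol.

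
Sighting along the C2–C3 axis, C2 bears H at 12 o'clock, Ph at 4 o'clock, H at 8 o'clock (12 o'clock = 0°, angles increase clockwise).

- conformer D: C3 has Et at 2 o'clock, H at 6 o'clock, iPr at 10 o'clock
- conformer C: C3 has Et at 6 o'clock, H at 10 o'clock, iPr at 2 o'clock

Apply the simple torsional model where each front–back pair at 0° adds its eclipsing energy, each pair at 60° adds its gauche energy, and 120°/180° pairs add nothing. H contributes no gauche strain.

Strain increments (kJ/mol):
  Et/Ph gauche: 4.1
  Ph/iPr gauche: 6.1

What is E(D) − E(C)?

D (staggered): Ph–Et gauche; 4.1 = 4.1 kJ/mol.
C (staggered): Ph–Et gauche, Ph–iPr gauche; 4.1 + 6.1 = 10.2 kJ/mol.
E(D) − E(C) = 4.1 − 10.2 = -6.1 kJ/mol.

-6.1 kJ/mol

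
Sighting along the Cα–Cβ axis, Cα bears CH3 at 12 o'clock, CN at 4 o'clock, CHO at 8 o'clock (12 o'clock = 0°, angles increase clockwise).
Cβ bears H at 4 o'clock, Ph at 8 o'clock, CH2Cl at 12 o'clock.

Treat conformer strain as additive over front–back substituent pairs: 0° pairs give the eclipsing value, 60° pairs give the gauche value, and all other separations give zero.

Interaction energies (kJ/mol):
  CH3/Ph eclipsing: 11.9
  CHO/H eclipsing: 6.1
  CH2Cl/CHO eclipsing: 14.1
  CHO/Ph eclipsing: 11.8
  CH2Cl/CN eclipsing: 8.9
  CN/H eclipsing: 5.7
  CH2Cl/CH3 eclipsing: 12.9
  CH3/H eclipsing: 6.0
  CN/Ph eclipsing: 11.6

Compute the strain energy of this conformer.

This conformer (eclipsed): CH3–CH2Cl eclipsed, CN–H eclipsed, CHO–Ph eclipsed; 12.9 + 5.7 + 11.8 = 30.4 kJ/mol.

30.4 kJ/mol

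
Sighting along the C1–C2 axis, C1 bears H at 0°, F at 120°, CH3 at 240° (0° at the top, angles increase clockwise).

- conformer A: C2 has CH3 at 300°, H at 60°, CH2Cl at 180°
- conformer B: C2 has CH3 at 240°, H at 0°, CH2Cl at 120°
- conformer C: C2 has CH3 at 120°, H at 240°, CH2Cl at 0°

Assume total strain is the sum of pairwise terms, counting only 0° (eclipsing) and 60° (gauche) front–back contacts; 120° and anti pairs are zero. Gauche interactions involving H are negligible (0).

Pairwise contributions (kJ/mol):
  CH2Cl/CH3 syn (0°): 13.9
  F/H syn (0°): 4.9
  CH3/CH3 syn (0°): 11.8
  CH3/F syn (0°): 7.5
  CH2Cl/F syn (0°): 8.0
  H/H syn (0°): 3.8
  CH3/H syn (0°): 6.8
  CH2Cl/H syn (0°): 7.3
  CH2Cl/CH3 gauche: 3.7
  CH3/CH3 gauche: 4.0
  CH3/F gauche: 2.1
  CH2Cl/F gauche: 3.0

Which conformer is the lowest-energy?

A

A (staggered): F–CH2Cl gauche, CH3–CH3 gauche, CH3–CH2Cl gauche; 3.0 + 4.0 + 3.7 = 10.7 kJ/mol.
B (eclipsed): H–H eclipsed, F–CH2Cl eclipsed, CH3–CH3 eclipsed; 3.8 + 8.0 + 11.8 = 23.6 kJ/mol.
C (eclipsed): H–CH2Cl eclipsed, F–CH3 eclipsed, CH3–H eclipsed; 7.3 + 7.5 + 6.8 = 21.6 kJ/mol.
A has the lowest total (10.7 kJ/mol).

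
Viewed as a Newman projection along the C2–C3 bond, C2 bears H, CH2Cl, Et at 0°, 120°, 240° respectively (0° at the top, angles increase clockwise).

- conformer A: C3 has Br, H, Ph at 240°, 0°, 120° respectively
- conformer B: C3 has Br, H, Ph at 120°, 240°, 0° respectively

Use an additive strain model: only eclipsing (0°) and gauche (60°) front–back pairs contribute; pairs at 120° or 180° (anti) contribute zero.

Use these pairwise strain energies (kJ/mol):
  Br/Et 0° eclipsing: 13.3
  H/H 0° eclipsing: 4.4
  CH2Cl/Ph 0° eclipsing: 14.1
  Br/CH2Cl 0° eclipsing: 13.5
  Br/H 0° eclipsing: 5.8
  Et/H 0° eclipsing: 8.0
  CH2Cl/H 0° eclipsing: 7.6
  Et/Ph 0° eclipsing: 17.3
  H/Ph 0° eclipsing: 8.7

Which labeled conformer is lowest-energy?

B

A (eclipsed): H–H eclipsed, CH2Cl–Ph eclipsed, Et–Br eclipsed; 4.4 + 14.1 + 13.3 = 31.8 kJ/mol.
B (eclipsed): H–Ph eclipsed, CH2Cl–Br eclipsed, Et–H eclipsed; 8.7 + 13.5 + 8.0 = 30.2 kJ/mol.
B has the lowest total (30.2 kJ/mol).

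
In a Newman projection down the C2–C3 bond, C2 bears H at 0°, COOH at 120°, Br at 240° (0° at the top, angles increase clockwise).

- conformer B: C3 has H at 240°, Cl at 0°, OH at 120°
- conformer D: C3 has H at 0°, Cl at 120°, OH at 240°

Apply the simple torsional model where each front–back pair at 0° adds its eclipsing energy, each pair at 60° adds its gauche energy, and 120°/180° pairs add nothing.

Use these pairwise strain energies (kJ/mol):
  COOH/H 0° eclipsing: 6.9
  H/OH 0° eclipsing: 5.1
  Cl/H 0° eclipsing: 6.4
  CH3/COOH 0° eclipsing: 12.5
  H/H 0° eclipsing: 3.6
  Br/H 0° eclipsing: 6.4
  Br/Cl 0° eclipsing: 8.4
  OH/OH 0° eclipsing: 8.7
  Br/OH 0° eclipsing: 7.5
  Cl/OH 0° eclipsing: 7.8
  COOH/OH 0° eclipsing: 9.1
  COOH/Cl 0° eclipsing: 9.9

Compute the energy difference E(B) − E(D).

+0.9 kJ/mol

B is eclipsed. H at 0° is eclipsed with Cl at 0° (6.4); COOH at 120° is eclipsed with OH at 120° (9.1); Br at 240° is eclipsed with H at 240° (6.4). Total 21.9 kJ/mol.
D is eclipsed. H at 0° is eclipsed with H at 0° (3.6); COOH at 120° is eclipsed with Cl at 120° (9.9); Br at 240° is eclipsed with OH at 240° (7.5). Total 21.0 kJ/mol.
E(B) − E(D) = 21.9 − 21.0 = +0.9 kJ/mol.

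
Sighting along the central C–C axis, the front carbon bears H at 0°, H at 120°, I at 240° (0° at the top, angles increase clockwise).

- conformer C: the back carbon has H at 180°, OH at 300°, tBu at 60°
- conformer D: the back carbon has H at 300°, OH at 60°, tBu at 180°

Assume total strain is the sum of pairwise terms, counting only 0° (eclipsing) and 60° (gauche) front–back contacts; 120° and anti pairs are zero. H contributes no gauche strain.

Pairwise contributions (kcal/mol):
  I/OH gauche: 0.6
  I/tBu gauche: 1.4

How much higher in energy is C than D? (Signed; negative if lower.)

-0.8 kcal/mol

C (staggered): I–OH gauche; 0.6 = 0.6 kcal/mol.
D (staggered): I–tBu gauche; 1.4 = 1.4 kcal/mol.
E(C) − E(D) = 0.6 − 1.4 = -0.8 kcal/mol.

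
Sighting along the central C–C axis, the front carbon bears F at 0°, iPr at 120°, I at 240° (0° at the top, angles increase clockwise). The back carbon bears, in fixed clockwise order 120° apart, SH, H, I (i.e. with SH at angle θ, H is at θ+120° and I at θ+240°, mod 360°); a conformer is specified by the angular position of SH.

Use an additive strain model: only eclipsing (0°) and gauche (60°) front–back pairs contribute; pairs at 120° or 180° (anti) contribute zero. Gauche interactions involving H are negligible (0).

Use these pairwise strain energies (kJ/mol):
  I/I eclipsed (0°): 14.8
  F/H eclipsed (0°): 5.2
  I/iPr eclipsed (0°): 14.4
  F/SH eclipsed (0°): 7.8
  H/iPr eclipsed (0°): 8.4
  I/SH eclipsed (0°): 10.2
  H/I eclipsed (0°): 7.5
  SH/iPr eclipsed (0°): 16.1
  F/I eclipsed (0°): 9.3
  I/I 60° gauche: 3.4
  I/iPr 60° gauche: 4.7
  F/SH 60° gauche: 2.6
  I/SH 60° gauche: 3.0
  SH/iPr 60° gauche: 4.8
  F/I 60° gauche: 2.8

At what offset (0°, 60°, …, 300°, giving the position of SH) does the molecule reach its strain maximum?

SH at 0° (eclipsed): F(0°)/SH(0°) eclipsed 7.8; iPr(120°)/H(120°) eclipsed 8.4; I(240°)/I(240°) eclipsed 14.8 → 31.0 kJ/mol.
SH at 60° (staggered): F(0°)/SH(60°) gauche 2.6; F(0°)/I(300°) gauche 2.8; iPr(120°)/SH(60°) gauche 4.8; I(240°)/I(300°) gauche 3.4 → 13.6 kJ/mol.
SH at 120° (eclipsed): F(0°)/I(0°) eclipsed 9.3; iPr(120°)/SH(120°) eclipsed 16.1; I(240°)/H(240°) eclipsed 7.5 → 32.9 kJ/mol.
SH at 180° (staggered): F(0°)/I(60°) gauche 2.8; iPr(120°)/SH(180°) gauche 4.8; iPr(120°)/I(60°) gauche 4.7; I(240°)/SH(180°) gauche 3.0 → 15.3 kJ/mol.
SH at 240° (eclipsed): F(0°)/H(0°) eclipsed 5.2; iPr(120°)/I(120°) eclipsed 14.4; I(240°)/SH(240°) eclipsed 10.2 → 29.8 kJ/mol.
SH at 300° (staggered): F(0°)/SH(300°) gauche 2.6; iPr(120°)/I(180°) gauche 4.7; I(240°)/SH(300°) gauche 3.0; I(240°)/I(180°) gauche 3.4 → 13.7 kJ/mol.
The maximum (32.9 kJ/mol) occurs with SH at 120°.

120°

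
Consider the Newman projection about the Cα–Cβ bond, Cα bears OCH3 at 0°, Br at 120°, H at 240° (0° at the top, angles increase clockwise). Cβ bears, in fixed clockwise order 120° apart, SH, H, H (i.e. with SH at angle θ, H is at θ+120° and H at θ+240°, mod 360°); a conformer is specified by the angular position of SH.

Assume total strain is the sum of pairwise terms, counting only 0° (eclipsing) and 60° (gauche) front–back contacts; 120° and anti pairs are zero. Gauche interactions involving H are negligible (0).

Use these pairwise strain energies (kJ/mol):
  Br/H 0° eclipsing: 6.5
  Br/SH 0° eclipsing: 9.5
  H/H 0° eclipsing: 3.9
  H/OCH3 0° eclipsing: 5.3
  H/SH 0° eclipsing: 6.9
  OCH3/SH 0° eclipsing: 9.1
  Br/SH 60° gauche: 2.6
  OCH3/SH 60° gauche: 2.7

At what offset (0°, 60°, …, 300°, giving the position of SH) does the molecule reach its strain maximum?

0°

SH at 0° (eclipsed): OCH3(0°)/SH(0°) eclipsed 9.1; Br(120°)/H(120°) eclipsed 6.5; H(240°)/H(240°) eclipsed 3.9 → 19.5 kJ/mol.
SH at 60° (staggered): OCH3(0°)/SH(60°) gauche 2.7; Br(120°)/SH(60°) gauche 2.6 → 5.3 kJ/mol.
SH at 120° (eclipsed): OCH3(0°)/H(0°) eclipsed 5.3; Br(120°)/SH(120°) eclipsed 9.5; H(240°)/H(240°) eclipsed 3.9 → 18.7 kJ/mol.
SH at 180° (staggered): Br(120°)/SH(180°) gauche 2.6 → 2.6 kJ/mol.
SH at 240° (eclipsed): OCH3(0°)/H(0°) eclipsed 5.3; Br(120°)/H(120°) eclipsed 6.5; H(240°)/SH(240°) eclipsed 6.9 → 18.7 kJ/mol.
SH at 300° (staggered): OCH3(0°)/SH(300°) gauche 2.7 → 2.7 kJ/mol.
The maximum (19.5 kJ/mol) occurs with SH at 0°.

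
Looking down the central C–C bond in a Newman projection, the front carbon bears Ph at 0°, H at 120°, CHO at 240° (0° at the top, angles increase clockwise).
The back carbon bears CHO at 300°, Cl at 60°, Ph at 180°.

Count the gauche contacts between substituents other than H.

Non-H gauche pairs: Ph(0°)/CHO(300°); Ph(0°)/Cl(60°); CHO(240°)/CHO(300°); CHO(240°)/Ph(180°) — 4 interactions.

4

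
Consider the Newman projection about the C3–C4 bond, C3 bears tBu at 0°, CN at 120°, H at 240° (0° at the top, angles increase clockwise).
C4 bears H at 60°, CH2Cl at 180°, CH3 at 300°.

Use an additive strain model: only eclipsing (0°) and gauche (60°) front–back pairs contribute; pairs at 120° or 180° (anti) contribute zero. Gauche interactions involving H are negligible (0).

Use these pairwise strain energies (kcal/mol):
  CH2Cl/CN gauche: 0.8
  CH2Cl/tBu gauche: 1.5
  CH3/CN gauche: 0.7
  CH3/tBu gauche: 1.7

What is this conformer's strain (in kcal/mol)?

2.5 kcal/mol

This conformer (staggered): tBu(0°)/CH3(300°) gauche 1.7; CN(120°)/CH2Cl(180°) gauche 0.8 → 2.5 kcal/mol.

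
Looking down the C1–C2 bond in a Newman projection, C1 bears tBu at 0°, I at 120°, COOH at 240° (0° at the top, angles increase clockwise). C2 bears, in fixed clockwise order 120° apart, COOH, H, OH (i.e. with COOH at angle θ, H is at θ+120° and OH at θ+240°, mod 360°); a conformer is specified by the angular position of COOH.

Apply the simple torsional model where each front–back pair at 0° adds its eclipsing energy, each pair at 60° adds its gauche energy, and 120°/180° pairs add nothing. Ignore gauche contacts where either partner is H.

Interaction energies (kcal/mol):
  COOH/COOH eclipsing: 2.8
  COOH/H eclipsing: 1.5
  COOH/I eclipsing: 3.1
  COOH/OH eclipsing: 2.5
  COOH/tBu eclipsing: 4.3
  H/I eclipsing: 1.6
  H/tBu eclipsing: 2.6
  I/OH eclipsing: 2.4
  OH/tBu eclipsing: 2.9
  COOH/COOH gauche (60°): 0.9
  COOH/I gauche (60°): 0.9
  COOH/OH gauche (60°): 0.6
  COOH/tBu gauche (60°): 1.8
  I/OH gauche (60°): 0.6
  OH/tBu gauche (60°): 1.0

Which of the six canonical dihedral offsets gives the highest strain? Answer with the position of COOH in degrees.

COOH at 0° (eclipsed): tBu–COOH eclipsed, I–H eclipsed, COOH–OH eclipsed; 4.3 + 1.6 + 2.5 = 8.4 kcal/mol.
COOH at 60° (staggered): tBu–COOH gauche, tBu–OH gauche, I–COOH gauche, COOH–OH gauche; 1.8 + 1.0 + 0.9 + 0.6 = 4.3 kcal/mol.
COOH at 120° (eclipsed): tBu–OH eclipsed, I–COOH eclipsed, COOH–H eclipsed; 2.9 + 3.1 + 1.5 = 7.5 kcal/mol.
COOH at 180° (staggered): tBu–OH gauche, I–COOH gauche, I–OH gauche, COOH–COOH gauche; 1.0 + 0.9 + 0.6 + 0.9 = 3.4 kcal/mol.
COOH at 240° (eclipsed): tBu–H eclipsed, I–OH eclipsed, COOH–COOH eclipsed; 2.6 + 2.4 + 2.8 = 7.8 kcal/mol.
COOH at 300° (staggered): tBu–COOH gauche, I–OH gauche, COOH–COOH gauche, COOH–OH gauche; 1.8 + 0.6 + 0.9 + 0.6 = 3.9 kcal/mol.
The maximum (8.4 kcal/mol) occurs with COOH at 0°.

0°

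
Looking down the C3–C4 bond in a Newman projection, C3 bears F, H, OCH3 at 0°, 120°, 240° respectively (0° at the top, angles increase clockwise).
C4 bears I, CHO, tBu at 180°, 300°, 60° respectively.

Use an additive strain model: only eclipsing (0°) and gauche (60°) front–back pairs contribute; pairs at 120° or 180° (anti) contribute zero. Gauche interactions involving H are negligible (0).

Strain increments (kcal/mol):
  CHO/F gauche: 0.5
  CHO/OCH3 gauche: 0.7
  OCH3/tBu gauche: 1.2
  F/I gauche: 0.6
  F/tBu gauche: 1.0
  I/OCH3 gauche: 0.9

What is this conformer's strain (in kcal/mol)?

This conformer is staggered. F at 0° is gauche with CHO at 300° (0.5); F at 0° is gauche with tBu at 60° (1.0); OCH3 at 240° is gauche with I at 180° (0.9); OCH3 at 240° is gauche with CHO at 300° (0.7). Total 3.1 kcal/mol.

3.1 kcal/mol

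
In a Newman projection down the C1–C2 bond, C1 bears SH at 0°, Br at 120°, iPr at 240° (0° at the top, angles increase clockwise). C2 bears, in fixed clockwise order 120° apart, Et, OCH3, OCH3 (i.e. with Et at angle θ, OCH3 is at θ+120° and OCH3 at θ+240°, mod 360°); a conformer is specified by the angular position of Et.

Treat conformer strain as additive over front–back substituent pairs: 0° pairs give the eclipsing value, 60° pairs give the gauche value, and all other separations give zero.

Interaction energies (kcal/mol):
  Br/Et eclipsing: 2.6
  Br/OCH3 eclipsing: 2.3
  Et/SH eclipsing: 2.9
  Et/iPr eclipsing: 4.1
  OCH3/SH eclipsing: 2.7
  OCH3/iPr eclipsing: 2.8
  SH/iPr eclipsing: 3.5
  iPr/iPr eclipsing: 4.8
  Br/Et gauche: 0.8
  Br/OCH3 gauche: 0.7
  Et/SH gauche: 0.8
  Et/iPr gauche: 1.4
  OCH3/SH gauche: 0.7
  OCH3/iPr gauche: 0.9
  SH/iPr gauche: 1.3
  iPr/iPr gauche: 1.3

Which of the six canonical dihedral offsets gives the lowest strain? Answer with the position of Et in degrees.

60°

Et at 0° is eclipsed. SH at 0° is eclipsed with Et at 0° (2.9); Br at 120° is eclipsed with OCH3 at 120° (2.3); iPr at 240° is eclipsed with OCH3 at 240° (2.8). Total 8.0 kcal/mol.
Et at 60° is staggered. SH at 0° is gauche with Et at 60° (0.8); SH at 0° is gauche with OCH3 at 300° (0.7); Br at 120° is gauche with Et at 60° (0.8); Br at 120° is gauche with OCH3 at 180° (0.7); iPr at 240° is gauche with OCH3 at 180° (0.9); iPr at 240° is gauche with OCH3 at 300° (0.9). Total 4.8 kcal/mol.
Et at 120° is eclipsed. SH at 0° is eclipsed with OCH3 at 0° (2.7); Br at 120° is eclipsed with Et at 120° (2.6); iPr at 240° is eclipsed with OCH3 at 240° (2.8). Total 8.1 kcal/mol.
Et at 180° is staggered. SH at 0° is gauche with OCH3 at 300° (0.7); SH at 0° is gauche with OCH3 at 60° (0.7); Br at 120° is gauche with Et at 180° (0.8); Br at 120° is gauche with OCH3 at 60° (0.7); iPr at 240° is gauche with Et at 180° (1.4); iPr at 240° is gauche with OCH3 at 300° (0.9). Total 5.2 kcal/mol.
Et at 240° is eclipsed. SH at 0° is eclipsed with OCH3 at 0° (2.7); Br at 120° is eclipsed with OCH3 at 120° (2.3); iPr at 240° is eclipsed with Et at 240° (4.1). Total 9.1 kcal/mol.
Et at 300° is staggered. SH at 0° is gauche with Et at 300° (0.8); SH at 0° is gauche with OCH3 at 60° (0.7); Br at 120° is gauche with OCH3 at 60° (0.7); Br at 120° is gauche with OCH3 at 180° (0.7); iPr at 240° is gauche with Et at 300° (1.4); iPr at 240° is gauche with OCH3 at 180° (0.9). Total 5.2 kcal/mol.
The minimum (4.8 kcal/mol) occurs with Et at 60°.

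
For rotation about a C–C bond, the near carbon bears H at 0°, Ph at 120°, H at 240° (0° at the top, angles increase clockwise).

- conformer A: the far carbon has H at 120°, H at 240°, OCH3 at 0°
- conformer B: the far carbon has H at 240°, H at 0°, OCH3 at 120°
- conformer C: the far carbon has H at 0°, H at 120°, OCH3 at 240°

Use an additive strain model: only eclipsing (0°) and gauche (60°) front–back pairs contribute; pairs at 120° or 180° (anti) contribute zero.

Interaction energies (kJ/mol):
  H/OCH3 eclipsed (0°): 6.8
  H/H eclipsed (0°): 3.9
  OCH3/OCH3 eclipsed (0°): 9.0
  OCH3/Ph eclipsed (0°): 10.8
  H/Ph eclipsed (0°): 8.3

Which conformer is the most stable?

A is eclipsed. H at 0° is eclipsed with OCH3 at 0° (6.8); Ph at 120° is eclipsed with H at 120° (8.3); H at 240° is eclipsed with H at 240° (3.9). Total 19.0 kJ/mol.
B is eclipsed. H at 0° is eclipsed with H at 0° (3.9); Ph at 120° is eclipsed with OCH3 at 120° (10.8); H at 240° is eclipsed with H at 240° (3.9). Total 18.6 kJ/mol.
C is eclipsed. H at 0° is eclipsed with H at 0° (3.9); Ph at 120° is eclipsed with H at 120° (8.3); H at 240° is eclipsed with OCH3 at 240° (6.8). Total 19.0 kJ/mol.
B has the lowest total (18.6 kJ/mol).

B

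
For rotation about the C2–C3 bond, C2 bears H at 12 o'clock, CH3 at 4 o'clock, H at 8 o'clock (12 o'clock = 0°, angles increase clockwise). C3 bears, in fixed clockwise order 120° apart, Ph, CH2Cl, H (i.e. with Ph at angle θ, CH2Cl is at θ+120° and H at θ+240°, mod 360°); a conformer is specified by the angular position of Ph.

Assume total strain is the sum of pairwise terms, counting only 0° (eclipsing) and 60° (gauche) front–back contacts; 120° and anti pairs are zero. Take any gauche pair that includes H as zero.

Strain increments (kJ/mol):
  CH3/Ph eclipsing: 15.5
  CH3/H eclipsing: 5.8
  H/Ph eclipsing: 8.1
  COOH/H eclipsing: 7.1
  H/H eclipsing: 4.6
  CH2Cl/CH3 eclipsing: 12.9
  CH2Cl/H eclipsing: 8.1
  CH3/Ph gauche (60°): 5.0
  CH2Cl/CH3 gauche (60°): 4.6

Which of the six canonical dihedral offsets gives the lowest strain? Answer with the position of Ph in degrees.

300°

Ph at 0° (eclipsed): H(0°)/Ph(0°) eclipsed 8.1; CH3(120°)/CH2Cl(120°) eclipsed 12.9; H(240°)/H(240°) eclipsed 4.6 → 25.6 kJ/mol.
Ph at 60° (staggered): CH3(120°)/Ph(60°) gauche 5.0; CH3(120°)/CH2Cl(180°) gauche 4.6 → 9.6 kJ/mol.
Ph at 120° (eclipsed): H(0°)/H(0°) eclipsed 4.6; CH3(120°)/Ph(120°) eclipsed 15.5; H(240°)/CH2Cl(240°) eclipsed 8.1 → 28.2 kJ/mol.
Ph at 180° (staggered): CH3(120°)/Ph(180°) gauche 5.0 → 5.0 kJ/mol.
Ph at 240° (eclipsed): H(0°)/CH2Cl(0°) eclipsed 8.1; CH3(120°)/H(120°) eclipsed 5.8; H(240°)/Ph(240°) eclipsed 8.1 → 22.0 kJ/mol.
Ph at 300° (staggered): CH3(120°)/CH2Cl(60°) gauche 4.6 → 4.6 kJ/mol.
The minimum (4.6 kJ/mol) occurs with Ph at 300°.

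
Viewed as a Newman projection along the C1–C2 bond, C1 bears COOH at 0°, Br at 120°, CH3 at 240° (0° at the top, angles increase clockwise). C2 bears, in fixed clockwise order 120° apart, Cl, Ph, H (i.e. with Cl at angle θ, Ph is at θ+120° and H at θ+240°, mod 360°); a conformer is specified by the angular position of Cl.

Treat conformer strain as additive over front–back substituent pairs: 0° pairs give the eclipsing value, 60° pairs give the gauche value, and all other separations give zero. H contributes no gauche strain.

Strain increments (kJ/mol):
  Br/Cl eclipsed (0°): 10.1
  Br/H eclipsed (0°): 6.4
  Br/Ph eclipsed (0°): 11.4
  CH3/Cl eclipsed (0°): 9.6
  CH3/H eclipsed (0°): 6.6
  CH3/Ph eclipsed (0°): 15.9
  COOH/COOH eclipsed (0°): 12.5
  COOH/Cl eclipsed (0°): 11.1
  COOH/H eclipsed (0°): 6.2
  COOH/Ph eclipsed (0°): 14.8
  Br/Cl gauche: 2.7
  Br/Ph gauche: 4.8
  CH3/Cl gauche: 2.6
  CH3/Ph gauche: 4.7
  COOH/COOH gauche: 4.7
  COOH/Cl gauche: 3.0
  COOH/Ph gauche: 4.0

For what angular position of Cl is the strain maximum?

Cl at 0° is eclipsed. COOH at 0° is eclipsed with Cl at 0° (11.1); Br at 120° is eclipsed with Ph at 120° (11.4); CH3 at 240° is eclipsed with H at 240° (6.6). Total 29.1 kJ/mol.
Cl at 60° is staggered. COOH at 0° is gauche with Cl at 60° (3.0); Br at 120° is gauche with Cl at 60° (2.7); Br at 120° is gauche with Ph at 180° (4.8); CH3 at 240° is gauche with Ph at 180° (4.7). Total 15.2 kJ/mol.
Cl at 120° is eclipsed. COOH at 0° is eclipsed with H at 0° (6.2); Br at 120° is eclipsed with Cl at 120° (10.1); CH3 at 240° is eclipsed with Ph at 240° (15.9). Total 32.2 kJ/mol.
Cl at 180° is staggered. COOH at 0° is gauche with Ph at 300° (4.0); Br at 120° is gauche with Cl at 180° (2.7); CH3 at 240° is gauche with Cl at 180° (2.6); CH3 at 240° is gauche with Ph at 300° (4.7). Total 14.0 kJ/mol.
Cl at 240° is eclipsed. COOH at 0° is eclipsed with Ph at 0° (14.8); Br at 120° is eclipsed with H at 120° (6.4); CH3 at 240° is eclipsed with Cl at 240° (9.6). Total 30.8 kJ/mol.
Cl at 300° is staggered. COOH at 0° is gauche with Cl at 300° (3.0); COOH at 0° is gauche with Ph at 60° (4.0); Br at 120° is gauche with Ph at 60° (4.8); CH3 at 240° is gauche with Cl at 300° (2.6). Total 14.4 kJ/mol.
The maximum (32.2 kJ/mol) occurs with Cl at 120°.

120°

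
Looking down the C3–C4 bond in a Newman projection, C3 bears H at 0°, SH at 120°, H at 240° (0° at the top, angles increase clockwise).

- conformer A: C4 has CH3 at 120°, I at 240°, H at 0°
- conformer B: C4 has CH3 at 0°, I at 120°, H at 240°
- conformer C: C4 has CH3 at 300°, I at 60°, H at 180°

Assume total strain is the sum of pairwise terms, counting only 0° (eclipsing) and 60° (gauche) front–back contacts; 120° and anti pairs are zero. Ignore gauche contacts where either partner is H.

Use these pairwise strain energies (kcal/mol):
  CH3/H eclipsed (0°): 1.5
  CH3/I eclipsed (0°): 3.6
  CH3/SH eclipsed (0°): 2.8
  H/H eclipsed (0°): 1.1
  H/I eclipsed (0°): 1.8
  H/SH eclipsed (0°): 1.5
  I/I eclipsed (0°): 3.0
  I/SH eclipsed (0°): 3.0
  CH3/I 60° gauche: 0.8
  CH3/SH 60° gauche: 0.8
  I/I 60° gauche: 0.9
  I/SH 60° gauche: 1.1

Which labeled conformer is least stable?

A

A (eclipsed): H(0°)/H(0°) eclipsed 1.1; SH(120°)/CH3(120°) eclipsed 2.8; H(240°)/I(240°) eclipsed 1.8 → 5.7 kcal/mol.
B (eclipsed): H(0°)/CH3(0°) eclipsed 1.5; SH(120°)/I(120°) eclipsed 3.0; H(240°)/H(240°) eclipsed 1.1 → 5.6 kcal/mol.
C (staggered): SH(120°)/I(60°) gauche 1.1 → 1.1 kcal/mol.
A has the highest total (5.7 kcal/mol).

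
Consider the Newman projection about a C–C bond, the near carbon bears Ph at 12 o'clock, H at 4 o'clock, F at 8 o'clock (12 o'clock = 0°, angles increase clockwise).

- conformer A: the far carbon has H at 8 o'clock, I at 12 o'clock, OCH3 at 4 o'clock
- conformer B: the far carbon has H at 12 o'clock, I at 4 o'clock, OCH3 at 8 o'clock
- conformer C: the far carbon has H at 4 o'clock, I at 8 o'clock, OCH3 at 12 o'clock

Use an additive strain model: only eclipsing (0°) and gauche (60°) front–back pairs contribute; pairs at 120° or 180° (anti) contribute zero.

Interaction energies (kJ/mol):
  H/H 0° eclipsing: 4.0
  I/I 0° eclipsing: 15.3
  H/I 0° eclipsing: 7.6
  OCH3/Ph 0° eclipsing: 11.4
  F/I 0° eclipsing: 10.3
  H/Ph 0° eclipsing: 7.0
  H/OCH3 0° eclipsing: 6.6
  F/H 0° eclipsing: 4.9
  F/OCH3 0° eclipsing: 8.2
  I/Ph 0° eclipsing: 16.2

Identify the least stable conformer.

A

A (eclipsed): Ph(0°)/I(0°) eclipsed 16.2; H(120°)/OCH3(120°) eclipsed 6.6; F(240°)/H(240°) eclipsed 4.9 → 27.7 kJ/mol.
B (eclipsed): Ph(0°)/H(0°) eclipsed 7.0; H(120°)/I(120°) eclipsed 7.6; F(240°)/OCH3(240°) eclipsed 8.2 → 22.8 kJ/mol.
C (eclipsed): Ph(0°)/OCH3(0°) eclipsed 11.4; H(120°)/H(120°) eclipsed 4.0; F(240°)/I(240°) eclipsed 10.3 → 25.7 kJ/mol.
A has the highest total (27.7 kJ/mol).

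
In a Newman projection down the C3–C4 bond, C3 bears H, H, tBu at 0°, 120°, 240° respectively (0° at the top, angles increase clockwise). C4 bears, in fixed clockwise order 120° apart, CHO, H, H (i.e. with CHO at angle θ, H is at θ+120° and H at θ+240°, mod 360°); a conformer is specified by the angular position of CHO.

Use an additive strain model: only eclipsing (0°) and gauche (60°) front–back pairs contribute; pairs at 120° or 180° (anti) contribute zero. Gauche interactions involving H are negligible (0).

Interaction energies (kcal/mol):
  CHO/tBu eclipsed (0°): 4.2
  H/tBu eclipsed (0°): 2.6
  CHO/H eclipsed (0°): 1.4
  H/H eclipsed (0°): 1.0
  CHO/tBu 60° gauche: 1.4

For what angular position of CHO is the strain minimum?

CHO at 0° (eclipsed): H(0°)/CHO(0°) eclipsed 1.4; H(120°)/H(120°) eclipsed 1.0; tBu(240°)/H(240°) eclipsed 2.6 → 5.0 kcal/mol.
CHO at 60° (staggered): no non-H gauche contacts → 0.0 kcal/mol.
CHO at 120° (eclipsed): H(0°)/H(0°) eclipsed 1.0; H(120°)/CHO(120°) eclipsed 1.4; tBu(240°)/H(240°) eclipsed 2.6 → 5.0 kcal/mol.
CHO at 180° (staggered): tBu(240°)/CHO(180°) gauche 1.4 → 1.4 kcal/mol.
CHO at 240° (eclipsed): H(0°)/H(0°) eclipsed 1.0; H(120°)/H(120°) eclipsed 1.0; tBu(240°)/CHO(240°) eclipsed 4.2 → 6.2 kcal/mol.
CHO at 300° (staggered): tBu(240°)/CHO(300°) gauche 1.4 → 1.4 kcal/mol.
The minimum (0.0 kcal/mol) occurs with CHO at 60°.

60°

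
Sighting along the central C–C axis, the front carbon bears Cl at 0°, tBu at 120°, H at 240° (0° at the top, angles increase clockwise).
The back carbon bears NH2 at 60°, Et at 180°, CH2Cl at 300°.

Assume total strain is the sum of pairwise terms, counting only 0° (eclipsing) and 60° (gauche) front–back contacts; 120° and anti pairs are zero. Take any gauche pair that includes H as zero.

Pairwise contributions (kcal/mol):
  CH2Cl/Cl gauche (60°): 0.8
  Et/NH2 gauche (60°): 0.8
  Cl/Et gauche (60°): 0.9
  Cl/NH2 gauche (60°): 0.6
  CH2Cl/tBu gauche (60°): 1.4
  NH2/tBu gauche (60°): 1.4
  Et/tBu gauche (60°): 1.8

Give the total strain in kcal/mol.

This conformer (staggered): Cl–NH2 gauche, Cl–CH2Cl gauche, tBu–NH2 gauche, tBu–Et gauche; 0.6 + 0.8 + 1.4 + 1.8 = 4.6 kcal/mol.

4.6 kcal/mol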